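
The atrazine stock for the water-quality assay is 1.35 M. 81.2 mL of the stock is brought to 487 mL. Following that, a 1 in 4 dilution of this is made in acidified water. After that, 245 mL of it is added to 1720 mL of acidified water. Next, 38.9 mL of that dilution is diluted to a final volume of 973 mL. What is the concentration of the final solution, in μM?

Overall dilution factor = 5.998 × 4 × 8.020 × 25.01 = 4813.
1.35 M / 4813 = 2.81 × 10⁻⁴ M = 281 μM.

281 μM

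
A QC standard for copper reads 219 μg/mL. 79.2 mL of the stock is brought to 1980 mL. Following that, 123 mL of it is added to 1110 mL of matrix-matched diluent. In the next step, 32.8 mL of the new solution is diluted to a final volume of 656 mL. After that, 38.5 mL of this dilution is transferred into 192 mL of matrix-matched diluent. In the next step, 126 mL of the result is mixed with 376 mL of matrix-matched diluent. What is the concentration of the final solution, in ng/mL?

Overall dilution factor = 25 × 10.02 × 20 × 5.987 × 3.984 = 1.20 × 10⁵.
219 μg/mL / 1.20 × 10⁵ = 1.83 × 10⁻³ μg/mL = 1.83 ng/mL.

1.83 ng/mL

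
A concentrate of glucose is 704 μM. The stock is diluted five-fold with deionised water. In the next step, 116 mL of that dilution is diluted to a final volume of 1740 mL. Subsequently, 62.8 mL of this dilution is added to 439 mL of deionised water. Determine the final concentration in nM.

1170 nM

Overall dilution factor = 5 × 15 × 7.990 = 599.
704 μM / 599 = 1.17 μM = 1170 nM.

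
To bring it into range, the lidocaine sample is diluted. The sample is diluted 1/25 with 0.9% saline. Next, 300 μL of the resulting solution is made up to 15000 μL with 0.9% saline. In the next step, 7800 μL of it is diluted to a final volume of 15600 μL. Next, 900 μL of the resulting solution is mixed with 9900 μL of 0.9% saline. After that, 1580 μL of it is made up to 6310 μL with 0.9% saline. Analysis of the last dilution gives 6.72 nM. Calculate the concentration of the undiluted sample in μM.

805 μM

Overall dilution factor = 25 × 50 × 2 × 12 × 3.994 = 1.20 × 10⁵.
Original = 6.72 nM × 1.20 × 10⁵ = 8.05 × 10⁵ nM = 805 μM.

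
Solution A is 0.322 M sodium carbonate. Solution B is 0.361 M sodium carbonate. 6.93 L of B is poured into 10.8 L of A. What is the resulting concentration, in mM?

C_mix = (C_A·V_A + C_B·V_B)/(V_A + V_B) = (0.322×10.8 + 0.361×6.93) / 17.73 = 0.337 M = 337 mM.

337 mM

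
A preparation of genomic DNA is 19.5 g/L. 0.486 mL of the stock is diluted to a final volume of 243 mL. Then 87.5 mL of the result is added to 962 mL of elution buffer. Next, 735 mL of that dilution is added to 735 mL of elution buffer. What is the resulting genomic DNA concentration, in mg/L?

1.63 mg/L

Overall dilution factor = 500 × 11.99 × 2 = 1.20 × 10⁴.
19.5 g/L / 1.20 × 10⁴ = 1.63 × 10⁻³ g/L = 1.63 mg/L.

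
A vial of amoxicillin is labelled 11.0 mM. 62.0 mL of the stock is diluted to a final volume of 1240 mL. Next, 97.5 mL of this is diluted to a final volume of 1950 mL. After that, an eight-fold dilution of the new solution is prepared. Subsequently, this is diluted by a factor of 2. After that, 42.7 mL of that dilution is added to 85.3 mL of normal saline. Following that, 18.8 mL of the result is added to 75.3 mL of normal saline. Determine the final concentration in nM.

115 nM

Overall dilution factor = 20 × 20 × 8 × 2 × 2.998 × 5.005 = 9.60 × 10⁴.
11.0 mM / 9.60 × 10⁴ = 1.15 × 10⁻⁴ mM = 115 nM.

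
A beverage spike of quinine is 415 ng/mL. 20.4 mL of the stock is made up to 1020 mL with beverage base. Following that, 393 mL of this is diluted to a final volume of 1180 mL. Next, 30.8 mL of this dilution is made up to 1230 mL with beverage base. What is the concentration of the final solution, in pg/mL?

Overall dilution factor = 50 × 3.003 × 39.94 = 5995.
415 ng/mL / 5995 = 0.0692 ng/mL = 69.2 pg/mL.

69.2 pg/mL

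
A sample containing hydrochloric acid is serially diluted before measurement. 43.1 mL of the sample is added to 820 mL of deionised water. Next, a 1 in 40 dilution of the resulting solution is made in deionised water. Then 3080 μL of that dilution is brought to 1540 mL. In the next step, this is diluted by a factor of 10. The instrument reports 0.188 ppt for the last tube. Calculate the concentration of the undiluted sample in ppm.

Overall dilution factor = 20.03 × 40 × 500 × 10 = 4.01 × 10⁶.
Original = 0.188 ppt × 4.01 × 10⁶ = 7.53 × 10⁵ ppt = 0.753 ppm.

0.753 ppm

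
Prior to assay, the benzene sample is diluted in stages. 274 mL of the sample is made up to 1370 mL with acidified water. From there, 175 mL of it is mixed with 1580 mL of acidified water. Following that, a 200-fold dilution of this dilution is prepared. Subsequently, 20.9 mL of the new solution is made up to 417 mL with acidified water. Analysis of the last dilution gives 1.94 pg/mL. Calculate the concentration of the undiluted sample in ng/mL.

388 ng/mL

Overall dilution factor = 5 × 10.03 × 200 × 19.95 = 2.00 × 10⁵.
Original = 1.94 pg/mL × 2.00 × 10⁵ = 3.88 × 10⁵ pg/mL = 388 ng/mL.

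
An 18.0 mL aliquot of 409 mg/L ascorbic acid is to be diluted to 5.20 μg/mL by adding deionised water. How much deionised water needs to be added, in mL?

5.20 μg/mL = 5.20 mg/L.
V₂ = C₁V₁/C₂ = 409 × 18.0 / 5.20 = 1416 mL.
Diluent to add = V₂ − V₁ = 1416 − 18.0 = 1400 mL.

1400 mL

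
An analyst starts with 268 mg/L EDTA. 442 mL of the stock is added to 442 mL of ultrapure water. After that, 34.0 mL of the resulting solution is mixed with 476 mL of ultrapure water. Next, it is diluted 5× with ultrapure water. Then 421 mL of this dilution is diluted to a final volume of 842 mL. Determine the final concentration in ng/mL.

893 ng/mL

Overall dilution factor = 2 × 15 × 5 × 2 = 300.
268 mg/L / 300 = 0.893 mg/L = 893 ng/mL.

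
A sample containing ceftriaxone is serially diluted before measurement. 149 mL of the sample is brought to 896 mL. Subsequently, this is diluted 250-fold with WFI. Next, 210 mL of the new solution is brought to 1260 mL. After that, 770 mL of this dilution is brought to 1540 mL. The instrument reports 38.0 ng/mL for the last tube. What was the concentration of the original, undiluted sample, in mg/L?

686 mg/L

Overall dilution factor = 6.013 × 250 × 6 × 2 = 1.80 × 10⁴.
Original = 38.0 ng/mL × 1.80 × 10⁴ = 6.86 × 10⁵ ng/mL = 686 mg/L.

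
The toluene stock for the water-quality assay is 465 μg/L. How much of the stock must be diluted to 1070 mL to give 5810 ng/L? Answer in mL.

13.4 mL

5810 ng/L = 5.81 μg/L.
V₁ = C₂V₂/C₁ = 5.81 × 1070 / 465 = 13.4 mL.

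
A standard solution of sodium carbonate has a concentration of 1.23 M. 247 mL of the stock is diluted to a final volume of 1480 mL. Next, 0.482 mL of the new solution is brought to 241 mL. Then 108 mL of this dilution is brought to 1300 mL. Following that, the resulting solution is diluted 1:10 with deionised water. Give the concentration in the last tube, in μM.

3.41 μM

Overall dilution factor = 5.992 × 500 × 12.04 × 10 = 3.61 × 10⁵.
1.23 M / 3.61 × 10⁵ = 3.41 × 10⁻⁶ M = 3.41 μM.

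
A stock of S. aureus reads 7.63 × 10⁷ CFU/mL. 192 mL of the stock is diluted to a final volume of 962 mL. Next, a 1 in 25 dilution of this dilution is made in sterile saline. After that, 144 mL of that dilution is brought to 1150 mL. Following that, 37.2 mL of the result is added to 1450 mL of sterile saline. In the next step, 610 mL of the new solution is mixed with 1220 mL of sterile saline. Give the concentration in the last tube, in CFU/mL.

636 CFU/mL

Overall dilution factor = 5.010 × 25 × 7.986 × 39.98 × 3 = 1.20 × 10⁵.
7.63 × 10⁷ CFU/mL / 1.20 × 10⁵ = 636 CFU/mL.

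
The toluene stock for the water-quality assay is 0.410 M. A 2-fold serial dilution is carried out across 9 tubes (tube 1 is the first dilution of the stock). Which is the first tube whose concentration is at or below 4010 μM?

Tube n has concentration 0.410 M / 2ⁿ.
Need 2ⁿ ≥ 0.410 M / 4010 μM = 102, so n ≥ 6.68.
First such tube: n = 7.

tube 7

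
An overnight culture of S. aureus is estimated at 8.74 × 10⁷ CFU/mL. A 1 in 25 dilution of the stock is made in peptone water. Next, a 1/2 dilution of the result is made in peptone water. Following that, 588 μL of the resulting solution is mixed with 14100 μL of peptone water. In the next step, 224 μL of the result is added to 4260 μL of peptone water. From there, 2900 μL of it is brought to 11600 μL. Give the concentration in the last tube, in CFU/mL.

874 CFU/mL

Overall dilution factor = 25 × 2 × 24.98 × 20.02 × 4 = 1.00 × 10⁵.
8.74 × 10⁷ CFU/mL / 1.00 × 10⁵ = 874 CFU/mL.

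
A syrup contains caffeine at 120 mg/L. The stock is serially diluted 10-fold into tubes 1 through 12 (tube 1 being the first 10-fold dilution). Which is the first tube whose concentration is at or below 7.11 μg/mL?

tube 2

Tube n has concentration 120 mg/L / 10ⁿ.
Need 10ⁿ ≥ 120 mg/L / 7.11 μg/mL = 16.9, so n ≥ 1.23.
First such tube: n = 2.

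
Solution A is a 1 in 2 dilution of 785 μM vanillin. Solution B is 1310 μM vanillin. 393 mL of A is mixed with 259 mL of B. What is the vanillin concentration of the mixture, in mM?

0.757 mM

C_A = 785 μM / 2 = 392 μM.
C_mix = (C_A·V_A + C_B·V_B)/(V_A + V_B) = (392×393 + 1310×259) / 652.0 = 757 μM = 0.757 mM.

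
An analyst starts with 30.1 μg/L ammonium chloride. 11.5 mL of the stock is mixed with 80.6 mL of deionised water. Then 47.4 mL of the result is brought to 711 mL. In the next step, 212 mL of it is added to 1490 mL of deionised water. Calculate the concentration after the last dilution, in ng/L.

31.2 ng/L

Overall dilution factor = 8.009 × 15 × 8.028 = 964.
30.1 μg/L / 964 = 0.0312 μg/L = 31.2 ng/L.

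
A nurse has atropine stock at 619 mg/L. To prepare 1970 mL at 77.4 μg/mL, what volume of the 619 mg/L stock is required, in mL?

246 mL

77.4 μg/mL = 77.4 mg/L.
V₁ = C₂V₂/C₁ = 77.4 × 1970 / 619 = 246 mL.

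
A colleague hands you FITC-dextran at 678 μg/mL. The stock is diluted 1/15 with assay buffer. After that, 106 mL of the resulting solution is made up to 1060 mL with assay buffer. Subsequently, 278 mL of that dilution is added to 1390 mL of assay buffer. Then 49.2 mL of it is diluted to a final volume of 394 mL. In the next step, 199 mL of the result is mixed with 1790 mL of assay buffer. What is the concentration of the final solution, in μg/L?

Overall dilution factor = 15 × 10 × 6 × 8.008 × 9.995 = 7.20 × 10⁴.
678 μg/mL / 7.20 × 10⁴ = 9.41 × 10⁻³ μg/mL = 9.41 μg/L.

9.41 μg/L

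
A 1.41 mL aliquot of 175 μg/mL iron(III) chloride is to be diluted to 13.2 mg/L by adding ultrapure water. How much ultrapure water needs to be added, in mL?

17.3 mL

13.2 mg/L = 13.2 μg/mL.
V₂ = C₁V₁/C₂ = 175 × 1.41 / 13.2 = 18.7 mL.
Diluent to add = V₂ − V₁ = 18.7 − 1.41 = 17.3 mL.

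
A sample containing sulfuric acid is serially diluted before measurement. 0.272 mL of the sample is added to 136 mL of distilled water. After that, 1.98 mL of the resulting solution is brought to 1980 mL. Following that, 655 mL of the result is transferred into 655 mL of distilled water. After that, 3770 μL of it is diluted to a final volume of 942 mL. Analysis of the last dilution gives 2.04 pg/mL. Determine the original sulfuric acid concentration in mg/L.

Overall dilution factor = 501 × 1000 × 2 × 249.9 = 2.50 × 10⁸.
Original = 2.04 pg/mL × 2.50 × 10⁸ = 5.11 × 10⁸ pg/mL = 511 mg/L.

511 mg/L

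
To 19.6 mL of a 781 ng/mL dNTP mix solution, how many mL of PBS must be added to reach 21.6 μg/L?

21.6 μg/L = 21.6 ng/mL.
V₂ = C₁V₁/C₂ = 781 × 19.6 / 21.6 = 709 mL.
Diluent to add = V₂ − V₁ = 709 − 19.6 = 689 mL.

689 mL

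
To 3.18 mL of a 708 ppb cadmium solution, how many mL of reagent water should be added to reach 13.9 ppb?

159 mL

V₂ = C₁V₁/C₂ = 708 × 3.18 / 13.9 = 162 mL.
Diluent to add = V₂ − V₁ = 162 − 3.18 = 159 mL.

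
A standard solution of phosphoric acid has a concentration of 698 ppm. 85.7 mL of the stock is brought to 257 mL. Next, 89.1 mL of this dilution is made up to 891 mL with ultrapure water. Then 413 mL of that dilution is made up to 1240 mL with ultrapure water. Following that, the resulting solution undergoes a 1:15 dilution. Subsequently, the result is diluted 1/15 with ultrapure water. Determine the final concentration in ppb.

Overall dilution factor = 2.999 × 10 × 3.002 × 15 × 15 = 2.03 × 10⁴.
698 ppm / 2.03 × 10⁴ = 0.0345 ppm = 34.5 ppb.

34.5 ppb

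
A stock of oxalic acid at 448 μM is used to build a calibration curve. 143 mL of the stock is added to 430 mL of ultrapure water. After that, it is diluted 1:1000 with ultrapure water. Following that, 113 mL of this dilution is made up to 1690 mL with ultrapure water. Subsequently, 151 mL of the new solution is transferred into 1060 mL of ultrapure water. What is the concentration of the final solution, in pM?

Overall dilution factor = 4.007 × 1000 × 14.96 × 8.020 = 4.81 × 10⁵.
448 μM / 4.81 × 10⁵ = 9.32 × 10⁻⁴ μM = 932 pM.

932 pM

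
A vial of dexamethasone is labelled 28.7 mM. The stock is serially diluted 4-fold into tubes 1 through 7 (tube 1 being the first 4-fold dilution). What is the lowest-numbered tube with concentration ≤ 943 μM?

tube 3

Tube n has concentration 28.7 mM / 4ⁿ.
Need 4ⁿ ≥ 28.7 mM / 943 μM = 30.4, so n ≥ 2.46.
First such tube: n = 3.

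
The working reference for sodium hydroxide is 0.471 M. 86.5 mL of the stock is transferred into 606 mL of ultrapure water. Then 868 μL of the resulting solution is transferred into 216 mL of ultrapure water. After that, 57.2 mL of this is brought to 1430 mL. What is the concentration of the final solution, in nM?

Overall dilution factor = 8.006 × 249.8 × 25 = 5.00 × 10⁴.
0.471 M / 5.00 × 10⁴ = 9.42 × 10⁻⁶ M = 9420 nM.

9420 nM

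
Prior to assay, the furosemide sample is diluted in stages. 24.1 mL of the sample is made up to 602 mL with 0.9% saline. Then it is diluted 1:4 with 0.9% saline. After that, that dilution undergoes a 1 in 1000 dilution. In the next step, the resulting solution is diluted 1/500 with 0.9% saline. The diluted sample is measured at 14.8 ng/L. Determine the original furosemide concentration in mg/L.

Overall dilution factor = 24.98 × 4 × 1000 × 500 = 5.00 × 10⁷.
Original = 14.8 ng/L × 5.00 × 10⁷ = 7.39 × 10⁸ ng/L = 739 mg/L.

739 mg/L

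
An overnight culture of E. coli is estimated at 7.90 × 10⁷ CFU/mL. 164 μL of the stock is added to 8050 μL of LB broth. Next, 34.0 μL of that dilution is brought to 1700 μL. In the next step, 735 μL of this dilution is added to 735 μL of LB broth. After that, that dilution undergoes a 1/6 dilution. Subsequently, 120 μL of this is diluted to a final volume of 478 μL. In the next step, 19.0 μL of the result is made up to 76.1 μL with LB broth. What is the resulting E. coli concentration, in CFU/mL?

Overall dilution factor = 50.09 × 50 × 2 × 6 × 3.983 × 4.005 = 4.79 × 10⁵.
7.90 × 10⁷ CFU/mL / 4.79 × 10⁵ = 165 CFU/mL.

165 CFU/mL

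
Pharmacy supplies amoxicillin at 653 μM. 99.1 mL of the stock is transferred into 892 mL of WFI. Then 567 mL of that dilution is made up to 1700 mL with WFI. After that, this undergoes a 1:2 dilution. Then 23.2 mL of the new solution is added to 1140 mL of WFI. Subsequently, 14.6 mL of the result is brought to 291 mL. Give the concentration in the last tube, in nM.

10.9 nM

Overall dilution factor = 10.00 × 2.998 × 2 × 50.14 × 19.93 = 5.99 × 10⁴.
653 μM / 5.99 × 10⁴ = 0.0109 μM = 10.9 nM.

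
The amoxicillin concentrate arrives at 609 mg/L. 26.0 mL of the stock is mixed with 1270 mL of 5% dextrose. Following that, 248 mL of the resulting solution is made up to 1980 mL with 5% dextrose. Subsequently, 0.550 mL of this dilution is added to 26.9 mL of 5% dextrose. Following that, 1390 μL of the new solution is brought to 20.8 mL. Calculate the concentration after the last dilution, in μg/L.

2.05 μg/L

Overall dilution factor = 49.85 × 7.984 × 49.91 × 14.96 = 2.97 × 10⁵.
609 mg/L / 2.97 × 10⁵ = 2.05 × 10⁻³ mg/L = 2.05 μg/L.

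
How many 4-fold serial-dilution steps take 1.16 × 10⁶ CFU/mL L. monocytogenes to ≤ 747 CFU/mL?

Need 4ⁿ ≥ 1553, so n ≥ log(1553)/log(4) = 5.30.
Minimum whole steps: n = 6.

6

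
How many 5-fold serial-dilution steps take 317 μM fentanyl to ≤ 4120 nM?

3

Need 5ⁿ ≥ 76.9, so n ≥ log(76.9)/log(5) = 2.70.
Minimum whole steps: n = 3.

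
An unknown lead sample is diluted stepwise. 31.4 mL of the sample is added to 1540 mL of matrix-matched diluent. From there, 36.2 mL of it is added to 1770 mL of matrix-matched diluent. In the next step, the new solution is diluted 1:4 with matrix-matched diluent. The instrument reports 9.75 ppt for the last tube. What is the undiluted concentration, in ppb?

Overall dilution factor = 50.04 × 49.90 × 4 = 9988.
Original = 9.75 ppt × 9988 = 9.74 × 10⁴ ppt = 97.4 ppb.

97.4 ppb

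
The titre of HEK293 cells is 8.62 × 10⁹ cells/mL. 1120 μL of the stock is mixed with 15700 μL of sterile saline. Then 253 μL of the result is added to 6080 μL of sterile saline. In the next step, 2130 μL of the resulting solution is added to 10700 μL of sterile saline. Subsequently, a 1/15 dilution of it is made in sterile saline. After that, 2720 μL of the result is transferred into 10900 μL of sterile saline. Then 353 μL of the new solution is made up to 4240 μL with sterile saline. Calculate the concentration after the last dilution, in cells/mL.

Overall dilution factor = 15.02 × 25.03 × 6.023 × 15 × 5.007 × 12.01 = 2.04 × 10⁶.
8.62 × 10⁹ cells/mL / 2.04 × 10⁶ = 4220 cells/mL.

4220 cells/mL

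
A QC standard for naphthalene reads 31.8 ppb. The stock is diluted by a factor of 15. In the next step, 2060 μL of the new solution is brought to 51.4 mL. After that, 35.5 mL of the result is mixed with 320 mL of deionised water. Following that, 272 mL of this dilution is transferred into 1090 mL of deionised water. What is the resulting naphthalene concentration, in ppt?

1.69 ppt

Overall dilution factor = 15 × 24.95 × 10.01 × 5.007 = 1.88 × 10⁴.
31.8 ppb / 1.88 × 10⁴ = 1.69 × 10⁻³ ppb = 1.69 ppt.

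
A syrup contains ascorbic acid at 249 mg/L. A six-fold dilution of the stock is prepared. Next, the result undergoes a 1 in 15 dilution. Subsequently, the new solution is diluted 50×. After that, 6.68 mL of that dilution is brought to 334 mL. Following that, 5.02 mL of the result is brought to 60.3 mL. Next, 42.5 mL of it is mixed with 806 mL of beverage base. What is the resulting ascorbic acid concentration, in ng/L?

Overall dilution factor = 6 × 15 × 50 × 50 × 12.01 × 19.96 = 5.40 × 10⁷.
249 mg/L / 5.40 × 10⁷ = 4.61 × 10⁻⁶ mg/L = 4.61 ng/L.

4.61 ng/L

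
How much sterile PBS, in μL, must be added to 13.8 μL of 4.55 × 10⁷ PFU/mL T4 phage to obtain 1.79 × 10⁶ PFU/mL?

337 μL

V₂ = C₁V₁/C₂ = 4.55 × 10⁷ × 13.8 / 1.79 × 10⁶ = 351 μL.
Diluent to add = V₂ − V₁ = 351 − 13.8 = 337 μL.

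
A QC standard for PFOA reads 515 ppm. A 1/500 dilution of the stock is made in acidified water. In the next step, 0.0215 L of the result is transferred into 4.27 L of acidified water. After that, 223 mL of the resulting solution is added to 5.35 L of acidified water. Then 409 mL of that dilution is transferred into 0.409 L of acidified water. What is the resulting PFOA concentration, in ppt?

Overall dilution factor = 500 × 199.6 × 24.99 × 2 = 4.99 × 10⁶.
515 ppm / 4.99 × 10⁶ = 1.03 × 10⁻⁴ ppm = 103 ppt.

103 ppt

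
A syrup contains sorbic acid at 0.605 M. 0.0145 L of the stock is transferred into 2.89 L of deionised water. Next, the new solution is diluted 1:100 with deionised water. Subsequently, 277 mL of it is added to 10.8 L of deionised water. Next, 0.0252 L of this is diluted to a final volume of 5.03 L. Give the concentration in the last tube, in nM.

3.78 nM

Overall dilution factor = 200.3 × 100 × 39.99 × 199.6 = 1.60 × 10⁸.
0.605 M / 1.60 × 10⁸ = 3.78 × 10⁻⁹ M = 3.78 nM.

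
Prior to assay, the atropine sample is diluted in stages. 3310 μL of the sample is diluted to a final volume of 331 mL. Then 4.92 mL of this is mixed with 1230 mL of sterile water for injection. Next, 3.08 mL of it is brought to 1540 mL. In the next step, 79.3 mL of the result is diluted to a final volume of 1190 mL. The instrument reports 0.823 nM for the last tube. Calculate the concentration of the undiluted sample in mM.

155 mM

Overall dilution factor = 100 × 251 × 500 × 15.01 = 1.88 × 10⁸.
Original = 0.823 nM × 1.88 × 10⁸ = 1.55 × 10⁸ nM = 155 mM.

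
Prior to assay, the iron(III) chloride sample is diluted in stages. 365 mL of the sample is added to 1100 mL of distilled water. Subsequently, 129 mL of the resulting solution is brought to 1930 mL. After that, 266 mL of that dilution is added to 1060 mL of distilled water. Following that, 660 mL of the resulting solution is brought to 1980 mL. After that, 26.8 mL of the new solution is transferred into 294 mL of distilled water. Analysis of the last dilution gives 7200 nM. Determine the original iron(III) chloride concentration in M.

0.0774 M

Overall dilution factor = 4.014 × 14.96 × 4.985 × 3 × 11.97 = 1.07 × 10⁴.
Original = 7200 nM × 1.07 × 10⁴ = 7.74 × 10⁷ nM = 0.0774 M.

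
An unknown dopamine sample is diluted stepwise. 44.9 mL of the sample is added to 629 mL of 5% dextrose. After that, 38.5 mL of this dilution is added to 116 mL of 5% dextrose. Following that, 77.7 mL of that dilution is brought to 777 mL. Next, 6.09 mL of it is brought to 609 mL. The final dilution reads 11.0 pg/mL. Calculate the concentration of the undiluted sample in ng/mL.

Overall dilution factor = 15.01 × 4.013 × 10 × 100 = 6.02 × 10⁴.
Original = 11.0 pg/mL × 6.02 × 10⁴ = 6.63 × 10⁵ pg/mL = 663 ng/mL.

663 ng/mL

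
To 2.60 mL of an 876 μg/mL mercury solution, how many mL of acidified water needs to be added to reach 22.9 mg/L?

22.9 mg/L = 22.9 μg/mL.
V₂ = C₁V₁/C₂ = 876 × 2.60 / 22.9 = 99.5 mL.
Diluent to add = V₂ − V₁ = 99.5 − 2.60 = 96.9 mL.

96.9 mL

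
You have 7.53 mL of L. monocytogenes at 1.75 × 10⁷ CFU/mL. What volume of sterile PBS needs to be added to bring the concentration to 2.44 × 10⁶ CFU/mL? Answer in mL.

V₂ = C₁V₁/C₂ = 1.75 × 10⁷ × 7.53 / 2.44 × 10⁶ = 54.0 mL.
Diluent to add = V₂ − V₁ = 54.0 − 7.53 = 46.5 mL.

46.5 mL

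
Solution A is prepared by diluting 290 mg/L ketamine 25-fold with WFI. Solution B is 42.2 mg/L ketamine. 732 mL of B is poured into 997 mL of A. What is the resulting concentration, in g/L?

C_A = 290 mg/L / 25 = 11.6 mg/L.
C_mix = (C_A·V_A + C_B·V_B)/(V_A + V_B) = (11.6×997 + 42.2×732) / 1729 = 24.6 mg/L = 0.0246 g/L.

0.0246 g/L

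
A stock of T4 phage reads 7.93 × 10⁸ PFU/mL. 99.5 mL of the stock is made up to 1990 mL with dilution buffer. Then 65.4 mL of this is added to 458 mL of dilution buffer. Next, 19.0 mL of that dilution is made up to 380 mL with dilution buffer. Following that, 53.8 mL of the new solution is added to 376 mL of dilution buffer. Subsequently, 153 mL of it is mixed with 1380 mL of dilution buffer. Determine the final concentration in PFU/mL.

3090 PFU/mL

Overall dilution factor = 20 × 8.003 × 20 × 7.989 × 10.02 = 2.56 × 10⁵.
7.93 × 10⁸ PFU/mL / 2.56 × 10⁵ = 3090 PFU/mL.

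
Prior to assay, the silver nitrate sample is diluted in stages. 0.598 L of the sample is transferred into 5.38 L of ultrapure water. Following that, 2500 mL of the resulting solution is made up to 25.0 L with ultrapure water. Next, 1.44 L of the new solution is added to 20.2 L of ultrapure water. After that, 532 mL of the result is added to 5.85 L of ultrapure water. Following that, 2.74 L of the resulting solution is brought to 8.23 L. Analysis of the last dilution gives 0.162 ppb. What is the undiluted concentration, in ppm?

Overall dilution factor = 9.997 × 10 × 15.03 × 12.00 × 3.004 = 5.41 × 10⁴.
Original = 0.162 ppb × 5.41 × 10⁴ = 8769 ppb = 8.77 ppm.

8.77 ppm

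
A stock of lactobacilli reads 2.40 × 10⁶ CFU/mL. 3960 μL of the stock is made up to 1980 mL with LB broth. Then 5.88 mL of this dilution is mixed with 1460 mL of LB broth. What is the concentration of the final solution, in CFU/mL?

Overall dilution factor = 500 × 249.3 = 1.25 × 10⁵.
2.40 × 10⁶ CFU/mL / 1.25 × 10⁵ = 19.3 CFU/mL.

19.3 CFU/mL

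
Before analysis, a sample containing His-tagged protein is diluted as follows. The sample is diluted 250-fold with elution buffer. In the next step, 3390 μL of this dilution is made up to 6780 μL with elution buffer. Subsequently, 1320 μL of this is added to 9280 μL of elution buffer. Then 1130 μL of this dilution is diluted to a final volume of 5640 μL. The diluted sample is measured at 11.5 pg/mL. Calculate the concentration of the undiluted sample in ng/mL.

Overall dilution factor = 250 × 2 × 8.030 × 4.991 = 2.00 × 10⁴.
Original = 11.5 pg/mL × 2.00 × 10⁴ = 2.30 × 10⁵ pg/mL = 230 ng/mL.

230 ng/mL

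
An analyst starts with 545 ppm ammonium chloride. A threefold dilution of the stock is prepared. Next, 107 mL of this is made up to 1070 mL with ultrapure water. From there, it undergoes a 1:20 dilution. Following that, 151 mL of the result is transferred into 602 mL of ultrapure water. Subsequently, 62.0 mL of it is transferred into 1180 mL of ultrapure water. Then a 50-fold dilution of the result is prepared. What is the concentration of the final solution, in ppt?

Overall dilution factor = 3 × 10 × 20 × 4.987 × 20.03 × 50 = 3.00 × 10⁶.
545 ppm / 3.00 × 10⁶ = 1.82 × 10⁻⁴ ppm = 182 ppt.

182 ppt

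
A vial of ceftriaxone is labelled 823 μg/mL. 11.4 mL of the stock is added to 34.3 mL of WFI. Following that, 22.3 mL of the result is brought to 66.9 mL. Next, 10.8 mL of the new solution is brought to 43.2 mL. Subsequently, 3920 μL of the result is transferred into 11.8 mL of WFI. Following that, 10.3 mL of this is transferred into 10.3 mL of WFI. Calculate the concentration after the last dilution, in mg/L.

Overall dilution factor = 4.009 × 3 × 4 × 4.010 × 2 = 386.
823 μg/mL / 386 = 2.13 μg/mL = 2.13 mg/L.

2.13 mg/L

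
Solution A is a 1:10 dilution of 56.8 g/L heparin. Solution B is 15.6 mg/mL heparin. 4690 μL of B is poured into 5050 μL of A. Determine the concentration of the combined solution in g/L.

10.5 g/L

C_A = 56.8 g/L / 10 = 5.68 g/L.
C_B = 15.6 mg/mL = 15.6 g/L.
C_mix = (C_A·V_A + C_B·V_B)/(V_A + V_B) = (5.68×5050 + 15.6×4690) / 9740 = 10.5 g/L.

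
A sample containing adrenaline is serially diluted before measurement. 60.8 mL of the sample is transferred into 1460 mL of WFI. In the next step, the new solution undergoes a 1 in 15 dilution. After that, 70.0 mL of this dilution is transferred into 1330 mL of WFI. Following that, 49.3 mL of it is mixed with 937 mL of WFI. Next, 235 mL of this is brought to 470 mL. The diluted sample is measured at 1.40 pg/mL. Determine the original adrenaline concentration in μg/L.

420 μg/L

Overall dilution factor = 25.01 × 15 × 20 × 20.01 × 2 = 3.00 × 10⁵.
Original = 1.40 pg/mL × 3.00 × 10⁵ = 4.20 × 10⁵ pg/mL = 420 μg/L.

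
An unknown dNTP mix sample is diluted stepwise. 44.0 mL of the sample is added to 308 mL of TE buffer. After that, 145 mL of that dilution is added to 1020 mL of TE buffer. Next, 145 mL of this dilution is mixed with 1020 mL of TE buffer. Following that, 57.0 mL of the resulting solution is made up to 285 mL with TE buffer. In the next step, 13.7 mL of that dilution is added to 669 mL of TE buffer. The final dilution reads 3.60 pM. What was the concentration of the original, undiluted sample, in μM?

0.463 μM

Overall dilution factor = 8 × 8.034 × 8.034 × 5 × 49.83 = 1.29 × 10⁵.
Original = 3.60 pM × 1.29 × 10⁵ = 4.63 × 10⁵ pM = 0.463 μM.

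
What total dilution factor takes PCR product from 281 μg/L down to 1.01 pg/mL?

Factor = C₀/C_target = 281 μg/L / 1.01 pg/mL = 2.78 × 10⁵.

2.78 × 10⁵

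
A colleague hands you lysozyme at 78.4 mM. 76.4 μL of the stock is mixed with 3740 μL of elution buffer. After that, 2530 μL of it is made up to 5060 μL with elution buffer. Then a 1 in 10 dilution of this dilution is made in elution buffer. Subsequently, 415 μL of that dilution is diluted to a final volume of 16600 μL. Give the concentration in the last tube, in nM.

1960 nM

Overall dilution factor = 49.95 × 2 × 10 × 40 = 4.00 × 10⁴.
78.4 mM / 4.00 × 10⁴ = 1.96 × 10⁻³ mM = 1960 nM.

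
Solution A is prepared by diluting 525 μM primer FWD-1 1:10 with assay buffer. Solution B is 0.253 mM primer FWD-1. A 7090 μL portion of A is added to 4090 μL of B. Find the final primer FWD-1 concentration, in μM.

C_A = 525 μM / 10 = 52.5 μM.
C_B = 0.253 mM = 253 μM.
C_mix = (C_A·V_A + C_B·V_B)/(V_A + V_B) = (52.5×7090 + 253×4090) / 11180 = 126 μM.

126 μM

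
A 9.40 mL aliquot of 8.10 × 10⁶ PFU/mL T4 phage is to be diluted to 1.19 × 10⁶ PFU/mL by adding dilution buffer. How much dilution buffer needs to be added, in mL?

V₂ = C₁V₁/C₂ = 8.10 × 10⁶ × 9.40 / 1.19 × 10⁶ = 64.0 mL.
Diluent to add = V₂ − V₁ = 64.0 − 9.40 = 54.6 mL.

54.6 mL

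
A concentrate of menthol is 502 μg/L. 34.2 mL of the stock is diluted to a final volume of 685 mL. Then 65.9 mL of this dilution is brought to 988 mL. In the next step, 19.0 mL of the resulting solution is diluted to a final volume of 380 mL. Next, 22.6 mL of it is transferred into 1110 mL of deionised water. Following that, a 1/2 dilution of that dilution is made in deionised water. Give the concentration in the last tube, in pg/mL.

0.834 pg/mL

Overall dilution factor = 20.03 × 14.99 × 20 × 50.12 × 2 = 6.02 × 10⁵.
502 μg/L / 6.02 × 10⁵ = 8.34 × 10⁻⁴ μg/L = 0.834 pg/mL.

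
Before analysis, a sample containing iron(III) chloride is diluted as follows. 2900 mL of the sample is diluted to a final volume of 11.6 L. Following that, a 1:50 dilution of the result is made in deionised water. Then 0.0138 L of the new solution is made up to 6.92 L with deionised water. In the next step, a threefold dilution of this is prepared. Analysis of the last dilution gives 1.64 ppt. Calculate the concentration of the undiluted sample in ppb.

Overall dilution factor = 4 × 50 × 501.4 × 3 = 3.01 × 10⁵.
Original = 1.64 ppt × 3.01 × 10⁵ = 4.93 × 10⁵ ppt = 493 ppb.

493 ppb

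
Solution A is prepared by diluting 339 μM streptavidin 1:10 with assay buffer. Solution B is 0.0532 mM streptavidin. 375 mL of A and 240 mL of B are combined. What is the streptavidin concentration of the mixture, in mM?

0.0414 mM

C_A = 339 μM / 10 = 33.9 μM.
C_B = 0.0532 mM = 53.2 μM.
C_mix = (C_A·V_A + C_B·V_B)/(V_A + V_B) = (33.9×375 + 53.2×240) / 615.0 = 41.4 μM = 0.0414 mM.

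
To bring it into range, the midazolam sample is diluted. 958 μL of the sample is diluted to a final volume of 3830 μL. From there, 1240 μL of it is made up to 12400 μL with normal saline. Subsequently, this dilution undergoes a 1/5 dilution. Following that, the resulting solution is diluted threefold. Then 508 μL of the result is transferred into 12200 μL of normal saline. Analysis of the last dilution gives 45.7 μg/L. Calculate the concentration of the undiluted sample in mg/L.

686 mg/L

Overall dilution factor = 3.998 × 10 × 5 × 3 × 25.02 = 1.50 × 10⁴.
Original = 45.7 μg/L × 1.50 × 10⁴ = 6.86 × 10⁵ μg/L = 686 mg/L.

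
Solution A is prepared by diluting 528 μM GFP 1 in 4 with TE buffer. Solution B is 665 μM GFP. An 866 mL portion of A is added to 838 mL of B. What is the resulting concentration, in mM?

0.394 mM

C_A = 528 μM / 4 = 132 μM.
C_mix = (C_A·V_A + C_B·V_B)/(V_A + V_B) = (132×866 + 665×838) / 1704 = 394 μM = 0.394 mM.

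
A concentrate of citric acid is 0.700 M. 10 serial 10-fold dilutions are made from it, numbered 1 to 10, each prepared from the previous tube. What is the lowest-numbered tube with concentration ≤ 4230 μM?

tube 3

Tube n has concentration 0.700 M / 10ⁿ.
Need 10ⁿ ≥ 0.700 M / 4230 μM = 165, so n ≥ 2.22.
First such tube: n = 3.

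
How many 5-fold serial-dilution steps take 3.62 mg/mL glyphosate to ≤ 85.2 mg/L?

3

Need 5ⁿ ≥ 42.5, so n ≥ log(42.5)/log(5) = 2.33.
Minimum whole steps: n = 3.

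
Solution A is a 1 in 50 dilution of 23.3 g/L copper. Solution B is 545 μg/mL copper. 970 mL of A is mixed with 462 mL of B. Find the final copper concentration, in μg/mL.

491 μg/mL

C_A = 23.3 g/L / 50 = 0.466 g/L.
C_B = 545 μg/mL = 0.545 g/L.
C_mix = (C_A·V_A + C_B·V_B)/(V_A + V_B) = (0.466×970 + 0.545×462) / 1432 = 0.491 g/L = 491 μg/mL.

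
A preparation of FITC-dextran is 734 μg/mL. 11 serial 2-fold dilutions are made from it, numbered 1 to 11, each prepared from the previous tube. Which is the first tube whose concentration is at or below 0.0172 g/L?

Tube n has concentration 734 μg/mL / 2ⁿ.
Need 2ⁿ ≥ 734 μg/mL / 0.0172 g/L = 42.7, so n ≥ 5.42.
First such tube: n = 6.

tube 6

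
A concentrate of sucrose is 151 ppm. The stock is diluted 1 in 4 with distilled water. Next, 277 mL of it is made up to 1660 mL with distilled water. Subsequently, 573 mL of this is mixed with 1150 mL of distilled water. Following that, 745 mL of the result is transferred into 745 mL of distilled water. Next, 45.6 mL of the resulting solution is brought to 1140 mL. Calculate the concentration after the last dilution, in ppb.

41.9 ppb

Overall dilution factor = 4 × 5.993 × 3.007 × 2 × 25 = 3604.
151 ppm / 3604 = 0.0419 ppm = 41.9 ppb.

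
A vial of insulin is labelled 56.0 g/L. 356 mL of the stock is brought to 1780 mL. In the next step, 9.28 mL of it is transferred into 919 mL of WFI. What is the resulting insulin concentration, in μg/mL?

Overall dilution factor = 5 × 100.0 = 500.
56.0 g/L / 500 = 0.112 g/L = 112 μg/mL.

112 μg/mL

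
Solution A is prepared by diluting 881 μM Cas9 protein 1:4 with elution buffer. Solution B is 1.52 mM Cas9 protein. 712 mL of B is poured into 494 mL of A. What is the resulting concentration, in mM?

0.988 mM

C_A = 881 μM / 4 = 220 μM.
C_B = 1.52 mM = 1520 μM.
C_mix = (C_A·V_A + C_B·V_B)/(V_A + V_B) = (220×494 + 1520×712) / 1206 = 988 μM = 0.988 mM.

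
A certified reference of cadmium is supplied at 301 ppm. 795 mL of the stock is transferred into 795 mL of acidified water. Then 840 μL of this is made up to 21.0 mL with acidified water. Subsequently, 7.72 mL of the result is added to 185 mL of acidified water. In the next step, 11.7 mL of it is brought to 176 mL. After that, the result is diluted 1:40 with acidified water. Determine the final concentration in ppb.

0.401 ppb

Overall dilution factor = 2 × 25 × 24.96 × 15.04 × 40 = 7.51 × 10⁵.
301 ppm / 7.51 × 10⁵ = 4.01 × 10⁻⁴ ppm = 0.401 ppb.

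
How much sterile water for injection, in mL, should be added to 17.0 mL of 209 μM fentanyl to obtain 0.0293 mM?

0.0293 mM = 29.3 μM.
V₂ = C₁V₁/C₂ = 209 × 17.0 / 29.3 = 121 mL.
Diluent to add = V₂ − V₁ = 121 − 17.0 = 104 mL.

104 mL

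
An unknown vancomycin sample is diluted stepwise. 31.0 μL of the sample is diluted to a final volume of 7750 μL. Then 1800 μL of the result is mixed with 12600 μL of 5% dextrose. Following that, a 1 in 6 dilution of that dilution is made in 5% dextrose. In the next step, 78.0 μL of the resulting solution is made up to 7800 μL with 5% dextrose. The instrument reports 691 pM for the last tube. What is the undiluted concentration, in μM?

829 μM

Overall dilution factor = 250 × 8 × 6 × 100 = 1.20 × 10⁶.
Original = 691 pM × 1.20 × 10⁶ = 8.29 × 10⁸ pM = 829 μM.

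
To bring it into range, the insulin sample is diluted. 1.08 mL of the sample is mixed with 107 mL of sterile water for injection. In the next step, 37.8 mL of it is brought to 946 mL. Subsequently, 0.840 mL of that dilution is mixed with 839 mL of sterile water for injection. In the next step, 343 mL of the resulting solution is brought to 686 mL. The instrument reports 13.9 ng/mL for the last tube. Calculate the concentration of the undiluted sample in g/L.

69.6 g/L

Overall dilution factor = 100.1 × 25.03 × 999.8 × 2 = 5.01 × 10⁶.
Original = 13.9 ng/mL × 5.01 × 10⁶ = 6.96 × 10⁷ ng/mL = 69.6 g/L.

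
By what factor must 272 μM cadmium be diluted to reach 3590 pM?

7.58 × 10⁴

Factor = C₀/C_target = 272 μM / 3590 pM = 7.58 × 10⁴.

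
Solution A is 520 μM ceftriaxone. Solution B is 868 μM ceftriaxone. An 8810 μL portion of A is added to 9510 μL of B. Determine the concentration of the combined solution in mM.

C_mix = (C_A·V_A + C_B·V_B)/(V_A + V_B) = (520×8810 + 868×9510) / 18320 = 701 μM = 0.701 mM.

0.701 mM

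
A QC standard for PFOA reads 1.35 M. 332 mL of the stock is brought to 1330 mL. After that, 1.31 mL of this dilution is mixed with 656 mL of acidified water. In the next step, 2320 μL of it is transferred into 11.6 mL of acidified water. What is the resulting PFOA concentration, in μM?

Overall dilution factor = 4.006 × 501.8 × 6 = 1.21 × 10⁴.
1.35 M / 1.21 × 10⁴ = 1.12 × 10⁻⁴ M = 112 μM.

112 μM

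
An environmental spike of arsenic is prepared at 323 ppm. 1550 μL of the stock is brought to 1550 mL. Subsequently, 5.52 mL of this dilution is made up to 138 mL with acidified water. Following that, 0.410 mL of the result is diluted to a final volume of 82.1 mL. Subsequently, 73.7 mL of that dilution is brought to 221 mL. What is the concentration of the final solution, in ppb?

0.0215 ppb

Overall dilution factor = 1000 × 25 × 200.2 × 2.999 = 1.50 × 10⁷.
323 ppm / 1.50 × 10⁷ = 2.15 × 10⁻⁵ ppm = 0.0215 ppb.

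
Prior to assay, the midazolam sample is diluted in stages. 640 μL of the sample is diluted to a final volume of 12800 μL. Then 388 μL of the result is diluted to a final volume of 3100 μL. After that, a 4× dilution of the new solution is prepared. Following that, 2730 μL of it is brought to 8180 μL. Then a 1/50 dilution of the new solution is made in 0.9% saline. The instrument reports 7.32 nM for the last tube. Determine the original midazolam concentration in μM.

701 μM

Overall dilution factor = 20 × 7.990 × 4 × 2.996 × 50 = 9.58 × 10⁴.
Original = 7.32 nM × 9.58 × 10⁴ = 7.01 × 10⁵ nM = 701 μM.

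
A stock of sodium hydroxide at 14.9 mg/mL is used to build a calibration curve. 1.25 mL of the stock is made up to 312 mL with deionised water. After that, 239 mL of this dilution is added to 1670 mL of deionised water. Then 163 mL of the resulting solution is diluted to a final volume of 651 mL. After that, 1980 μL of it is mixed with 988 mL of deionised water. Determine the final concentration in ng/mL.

Overall dilution factor = 249.6 × 7.987 × 3.994 × 500.0 = 3.98 × 10⁶.
14.9 mg/mL / 3.98 × 10⁶ = 3.74 × 10⁻⁶ mg/mL = 3.74 ng/mL.

3.74 ng/mL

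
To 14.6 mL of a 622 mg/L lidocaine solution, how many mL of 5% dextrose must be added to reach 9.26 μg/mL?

9.26 μg/mL = 9.26 mg/L.
V₂ = C₁V₁/C₂ = 622 × 14.6 / 9.26 = 981 mL.
Diluent to add = V₂ − V₁ = 981 − 14.6 = 966 mL.

966 mL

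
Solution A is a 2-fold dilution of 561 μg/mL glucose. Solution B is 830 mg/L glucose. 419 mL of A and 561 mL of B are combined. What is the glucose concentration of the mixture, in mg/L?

C_A = 561 μg/mL / 2 = 280 μg/mL.
C_B = 830 mg/L = 830 μg/mL.
C_mix = (C_A·V_A + C_B·V_B)/(V_A + V_B) = (280×419 + 830×561) / 980.0 = 595 μg/mL = 595 mg/L.

595 mg/L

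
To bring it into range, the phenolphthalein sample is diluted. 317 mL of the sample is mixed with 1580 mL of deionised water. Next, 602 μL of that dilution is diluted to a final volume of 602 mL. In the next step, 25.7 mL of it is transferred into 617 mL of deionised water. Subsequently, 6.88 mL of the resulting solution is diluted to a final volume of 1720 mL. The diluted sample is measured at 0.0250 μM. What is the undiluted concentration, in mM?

Overall dilution factor = 5.984 × 1000 × 25.01 × 250 = 3.74 × 10⁷.
Original = 0.0250 μM × 3.74 × 10⁷ = 9.35 × 10⁵ μM = 935 mM.

935 mM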